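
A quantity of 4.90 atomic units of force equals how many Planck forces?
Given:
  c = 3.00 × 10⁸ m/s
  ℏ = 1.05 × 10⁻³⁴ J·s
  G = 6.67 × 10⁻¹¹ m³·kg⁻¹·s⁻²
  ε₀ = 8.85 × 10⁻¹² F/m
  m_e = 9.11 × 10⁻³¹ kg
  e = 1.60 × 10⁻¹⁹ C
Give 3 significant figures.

3.36 × 10⁻⁵¹

atomic unit of force: F_au = E_h/a₀ = m_e²e⁶/((4πε₀)³ℏ⁴) = 8.33 × 10⁻⁸ N
Planck force: F_P = c⁴/G = 1.21 × 10⁴⁴ N
4.90 × 8.33 × 10⁻⁸ / 1.21 × 10⁴⁴ = 3.36 × 10⁻⁵¹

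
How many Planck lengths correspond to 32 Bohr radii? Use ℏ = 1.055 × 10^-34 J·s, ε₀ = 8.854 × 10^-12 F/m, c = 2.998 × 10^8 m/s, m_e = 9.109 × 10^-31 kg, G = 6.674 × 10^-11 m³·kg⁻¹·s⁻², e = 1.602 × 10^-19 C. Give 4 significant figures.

1.049 × 10^26

Bohr radius: a₀ = 4πε₀ℏ²/(m_e e²) = 5.297 × 10^-11 m
Planck length: ℓ_P = √(ℏG/c³) = 1.616 × 10^-35 m
32 × 5.297 × 10^-11 / 1.616 × 10^-35 = 1.049 × 10^26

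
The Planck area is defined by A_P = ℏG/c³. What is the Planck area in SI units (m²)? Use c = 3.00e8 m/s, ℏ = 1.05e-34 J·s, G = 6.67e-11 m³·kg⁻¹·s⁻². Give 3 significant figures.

A_P = ℏG/c³
  = 7.00e-45 / 2.70e25
  = 2.59e-70 m²

2.59e-70 m²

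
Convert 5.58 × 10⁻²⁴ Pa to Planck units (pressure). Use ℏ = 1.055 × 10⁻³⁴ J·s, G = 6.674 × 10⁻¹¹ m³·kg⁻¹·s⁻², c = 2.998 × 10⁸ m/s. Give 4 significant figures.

1.205 × 10⁻¹³⁷

Planck pressure: p_P = c⁷/(ℏG²) = 4.632 × 10¹¹³ Pa.
5.58 × 10⁻²⁴ / 4.632 × 10¹¹³ = 1.205 × 10⁻¹³⁷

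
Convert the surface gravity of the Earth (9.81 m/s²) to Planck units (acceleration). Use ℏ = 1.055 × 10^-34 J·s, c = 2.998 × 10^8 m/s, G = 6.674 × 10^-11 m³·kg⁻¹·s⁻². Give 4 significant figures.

1.764 × 10^-51

Planck acceleration: a_P = √(c⁷/(ℏG)) = 5.560 × 10^51 m/s².
9.81 / 5.560 × 10^51 = 1.764 × 10^-51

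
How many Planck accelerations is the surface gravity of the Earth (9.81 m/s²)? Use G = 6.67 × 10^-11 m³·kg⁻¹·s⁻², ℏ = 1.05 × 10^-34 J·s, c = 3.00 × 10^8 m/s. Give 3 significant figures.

Planck acceleration: a_P = √(c⁷/(ℏG)) = 5.59 × 10^51 m/s².
9.81 / 5.59 × 10^51 = 1.76 × 10^-51

1.76 × 10^-51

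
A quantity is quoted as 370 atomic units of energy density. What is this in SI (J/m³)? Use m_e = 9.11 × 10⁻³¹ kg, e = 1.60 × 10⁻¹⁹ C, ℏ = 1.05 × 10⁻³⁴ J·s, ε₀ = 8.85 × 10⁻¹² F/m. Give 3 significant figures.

One atomic unit of energy density: u_au = E_h/a₀³ = m_e⁴e¹⁰/((4πε₀)⁵ℏ⁸) = 3.01 × 10¹³ J/m³.
370 × 3.01 × 10¹³ J/m³ = 1.11 × 10¹⁶ J/m³

1.11 × 10¹⁶ J/m³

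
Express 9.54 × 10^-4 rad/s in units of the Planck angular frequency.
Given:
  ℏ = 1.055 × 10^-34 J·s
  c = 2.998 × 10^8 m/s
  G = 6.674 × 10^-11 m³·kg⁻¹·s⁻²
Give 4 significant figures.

Planck angular frequency: ω_P = √(c⁵/(ℏG)) = 1.855 × 10^43 rad/s.
9.54 × 10^-4 / 1.855 × 10^43 = 5.144 × 10^-47

5.144 × 10^-47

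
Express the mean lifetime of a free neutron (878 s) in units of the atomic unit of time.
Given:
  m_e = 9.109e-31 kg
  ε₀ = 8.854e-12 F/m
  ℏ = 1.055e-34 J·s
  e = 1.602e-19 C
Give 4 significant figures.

atomic unit of time: τ_au = (4πε₀)²ℏ³/(m_e e⁴) = 2.423e-17 s.
878 / 2.423e-17 = 3.624e19

3.624e19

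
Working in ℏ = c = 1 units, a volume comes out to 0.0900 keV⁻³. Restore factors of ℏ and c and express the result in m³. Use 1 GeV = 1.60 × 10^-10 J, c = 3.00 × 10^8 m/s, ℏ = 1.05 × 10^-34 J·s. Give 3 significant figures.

6.87 × 10^-31 m³

Volume is [L]³ = [E]⁻³·(ℏc)³.
1 GeV⁻³ → (ℏc)³ × (1 GeV in J)⁻³ = 7.63 × 10^-48 m³.
Convert the energy scale: 0.0900 keV⁻³ = 9.00 × 10^16 GeV⁻³.
Result: 9.00 × 10^16 × 7.63 × 10^-48 = 6.87 × 10^-31 m³.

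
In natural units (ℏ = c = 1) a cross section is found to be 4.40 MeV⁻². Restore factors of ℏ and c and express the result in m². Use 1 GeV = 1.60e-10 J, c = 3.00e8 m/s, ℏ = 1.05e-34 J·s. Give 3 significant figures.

Area is [L]² = [E]⁻²·(ℏc)²; restore (ℏc)².
1 GeV⁻² → (ℏc)² × (1 GeV in J)⁻² = 3.88e-32 m².
Convert the energy scale: 4.40 MeV⁻² = 4.40e6 GeV⁻².
Result: 4.40e6 × 3.88e-32 = 1.71e-25 m².

1.71e-25 m²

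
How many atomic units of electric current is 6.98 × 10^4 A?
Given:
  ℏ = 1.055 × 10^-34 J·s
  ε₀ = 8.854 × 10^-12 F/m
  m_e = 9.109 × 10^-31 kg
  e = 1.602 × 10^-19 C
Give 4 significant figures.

1.056 × 10^7

atomic unit of electric current: I_au = e E_h/ℏ = m_e e⁵/((4πε₀)²ℏ³) = 6.612 × 10^-3 A.
6.98 × 10^4 / 6.612 × 10^-3 = 1.056 × 10^7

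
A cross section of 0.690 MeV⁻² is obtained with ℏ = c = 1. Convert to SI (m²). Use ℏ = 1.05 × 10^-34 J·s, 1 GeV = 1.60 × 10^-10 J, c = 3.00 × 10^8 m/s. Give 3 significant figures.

2.67 × 10^-26 m²

Area is [L]² = [E]⁻²·(ℏc)²; restore (ℏc)².
1 GeV⁻² → (ℏc)² × (1 GeV in J)⁻² = 3.88 × 10^-32 m².
Convert the energy scale: 0.690 MeV⁻² = 6.90 × 10^5 GeV⁻².
Result: 6.90 × 10^5 × 3.88 × 10^-32 = 2.67 × 10^-26 m².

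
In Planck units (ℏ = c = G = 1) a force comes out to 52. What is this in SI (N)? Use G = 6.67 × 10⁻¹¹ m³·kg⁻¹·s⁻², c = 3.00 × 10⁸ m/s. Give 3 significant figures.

One Planck force: F_P = c⁴/G = 1.21 × 10⁴⁴ N.
52 × 1.21 × 10⁴⁴ N = 6.31 × 10⁴⁵ N

6.31 × 10⁴⁵ N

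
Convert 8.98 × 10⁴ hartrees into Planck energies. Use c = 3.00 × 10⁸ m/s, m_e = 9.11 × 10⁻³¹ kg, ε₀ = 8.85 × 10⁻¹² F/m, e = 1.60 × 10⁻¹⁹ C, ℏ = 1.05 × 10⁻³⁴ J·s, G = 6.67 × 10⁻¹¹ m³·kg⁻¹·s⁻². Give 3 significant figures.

hartree: E_h = m_e e⁴/(4πε₀ℏ)² = 4.38 × 10⁻¹⁸ J
Planck energy: E_P = √(ℏc⁵/G) = 1.96 × 10⁹ J
8.98 × 10⁴ × 4.38 × 10⁻¹⁸ / 1.96 × 10⁹ = 2.01 × 10⁻²²

2.01 × 10⁻²²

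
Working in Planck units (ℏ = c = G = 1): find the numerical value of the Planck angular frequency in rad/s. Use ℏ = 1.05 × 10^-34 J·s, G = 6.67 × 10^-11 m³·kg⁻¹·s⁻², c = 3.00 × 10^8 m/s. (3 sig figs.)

1.86 × 10^43 rad/s

Dimensional analysis gives ω_P = √(c⁵/(ℏG)).
  = √(3.47 × 10^86)
  = 1.86 × 10^43 rad/s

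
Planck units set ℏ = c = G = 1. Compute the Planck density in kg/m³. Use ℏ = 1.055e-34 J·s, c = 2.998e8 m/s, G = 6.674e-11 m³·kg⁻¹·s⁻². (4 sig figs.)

The unique combination of the constants set to 1 with dimensions of density is ρ_P = c⁵/(ℏG²).
  = 2.422e42 / 4.699e-55
  = 5.154e96 kg/m³

5.154e96 kg/m³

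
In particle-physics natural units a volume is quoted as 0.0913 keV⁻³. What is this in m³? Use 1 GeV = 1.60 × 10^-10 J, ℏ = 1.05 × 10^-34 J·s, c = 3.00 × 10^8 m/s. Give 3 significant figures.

Volume is [L]³ = [E]⁻³·(ℏc)³.
1 GeV⁻³ → (ℏc)³ × (1 GeV in J)⁻³ = 7.63 × 10^-48 m³.
Convert the energy scale: 0.0913 keV⁻³ = 9.13 × 10^16 GeV⁻³.
Result: 9.13 × 10^16 × 7.63 × 10^-48 = 6.97 × 10^-31 m³.

6.97 × 10^-31 m³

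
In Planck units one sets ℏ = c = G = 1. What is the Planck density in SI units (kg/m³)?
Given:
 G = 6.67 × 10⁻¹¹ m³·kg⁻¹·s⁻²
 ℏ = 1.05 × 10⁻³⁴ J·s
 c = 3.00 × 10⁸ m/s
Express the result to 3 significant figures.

5.20 × 10⁹⁶ kg/m³

ρ_P = c⁵/(ℏG²)
  = 2.43 × 10⁴² / 4.67 × 10⁻⁵⁵
  = 5.20 × 10⁹⁶ kg/m³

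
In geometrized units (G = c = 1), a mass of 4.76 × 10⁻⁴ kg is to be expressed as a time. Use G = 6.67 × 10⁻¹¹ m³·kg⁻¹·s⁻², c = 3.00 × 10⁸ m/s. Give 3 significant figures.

1.18 × 10⁻³⁹ s

Mass → time via G/c³.
4.76 × 10⁻⁴ kg × (G/c³) = 1.18 × 10⁻³⁹ s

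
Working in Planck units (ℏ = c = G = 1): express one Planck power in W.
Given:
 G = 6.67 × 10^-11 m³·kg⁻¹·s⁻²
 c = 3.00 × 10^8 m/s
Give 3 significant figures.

The unique combination of the constants set to 1 with dimensions of power is P_P = c⁵/G.
  = 2.43 × 10^42 / 6.67 × 10^-11
  = 3.64 × 10^52 W

3.64 × 10^52 W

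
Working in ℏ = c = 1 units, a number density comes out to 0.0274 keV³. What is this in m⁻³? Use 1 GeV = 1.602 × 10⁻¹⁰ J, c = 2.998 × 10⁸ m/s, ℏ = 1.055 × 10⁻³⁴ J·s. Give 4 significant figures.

Number density is [L]⁻³ = [E]³/(ℏc)³.
1 GeV³ → 1/(ℏc)³ × (1 GeV in J)³ = 1.299 × 10⁴⁷ m⁻³.
Convert the energy scale: 0.0274 keV³ = 2.74 × 10⁻²⁰ GeV³.
Result: 2.74 × 10⁻²⁰ × 1.299 × 10⁴⁷ = 3.560 × 10²⁷ m⁻³.

3.560 × 10²⁷ m⁻³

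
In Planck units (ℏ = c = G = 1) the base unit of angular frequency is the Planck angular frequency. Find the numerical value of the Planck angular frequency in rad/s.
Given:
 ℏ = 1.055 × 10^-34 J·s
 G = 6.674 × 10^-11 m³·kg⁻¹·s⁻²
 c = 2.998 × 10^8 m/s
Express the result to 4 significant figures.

ω_P = √(c⁵/(ℏG))
  = √(3.440 × 10^86)
  = 1.855 × 10^43 rad/s

1.855 × 10^43 rad/s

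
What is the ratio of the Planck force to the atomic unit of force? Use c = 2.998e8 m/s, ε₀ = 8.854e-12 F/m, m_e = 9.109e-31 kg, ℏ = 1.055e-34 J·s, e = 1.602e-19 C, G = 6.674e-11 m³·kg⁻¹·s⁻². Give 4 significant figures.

Planck force: F_P = c⁴/G = 1.210e44 N
atomic unit of force: F_au = E_h/a₀ = m_e²e⁶/((4πε₀)³ℏ⁴) = 8.220e-8 N
ratio = 1.210e44 / 8.220e-8 = 1.473e51

1.473e51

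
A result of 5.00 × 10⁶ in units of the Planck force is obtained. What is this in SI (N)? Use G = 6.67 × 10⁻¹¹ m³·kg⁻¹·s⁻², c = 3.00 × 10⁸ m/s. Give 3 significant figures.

6.07 × 10⁵⁰ N

One Planck force: F_P = c⁴/G = 1.21 × 10⁴⁴ N.
5.00 × 10⁶ × 1.21 × 10⁴⁴ N = 6.07 × 10⁵⁰ N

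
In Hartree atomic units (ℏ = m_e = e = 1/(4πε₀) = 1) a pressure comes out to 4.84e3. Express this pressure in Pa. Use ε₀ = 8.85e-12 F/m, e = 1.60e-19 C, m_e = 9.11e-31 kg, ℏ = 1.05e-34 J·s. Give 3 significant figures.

One atomic unit of pressure: P_au = E_h/a₀³ = m_e⁴e¹⁰/((4πε₀)⁵ℏ⁸) = 3.01e13 Pa.
4.84e3 × 3.01e13 Pa = 1.46e17 Pa

1.46e17 Pa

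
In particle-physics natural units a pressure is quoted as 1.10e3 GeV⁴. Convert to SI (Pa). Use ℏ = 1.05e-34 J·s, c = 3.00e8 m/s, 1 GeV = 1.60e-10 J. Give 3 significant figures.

2.31e40 Pa

Pressure is [E]/[L]³ = [E]⁴/(ℏc)³.
1 GeV⁴ → 1/(ℏc)³ × (1 GeV in J)⁴ = 2.10e37 Pa.
Result: 1.10e3 × 2.10e37 = 2.31e40 Pa.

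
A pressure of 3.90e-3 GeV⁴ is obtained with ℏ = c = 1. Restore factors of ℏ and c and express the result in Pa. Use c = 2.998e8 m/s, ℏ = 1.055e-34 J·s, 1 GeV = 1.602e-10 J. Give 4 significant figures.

Pressure is [E]/[L]³ = [E]⁴/(ℏc)³.
1 GeV⁴ → 1/(ℏc)³ × (1 GeV in J)⁴ = 2.082e37 Pa.
Result: 3.90e-3 × 2.082e37 = 8.118e34 Pa.

8.118e34 Pa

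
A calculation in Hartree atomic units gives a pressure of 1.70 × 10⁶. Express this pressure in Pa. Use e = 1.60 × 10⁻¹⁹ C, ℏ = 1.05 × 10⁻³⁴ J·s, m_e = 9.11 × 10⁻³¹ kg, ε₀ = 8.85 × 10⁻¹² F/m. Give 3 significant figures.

One atomic unit of pressure: P_au = E_h/a₀³ = m_e⁴e¹⁰/((4πε₀)⁵ℏ⁸) = 3.01 × 10¹³ Pa.
1.70 × 10⁶ × 3.01 × 10¹³ Pa = 5.12 × 10¹⁹ Pa

5.12 × 10¹⁹ Pa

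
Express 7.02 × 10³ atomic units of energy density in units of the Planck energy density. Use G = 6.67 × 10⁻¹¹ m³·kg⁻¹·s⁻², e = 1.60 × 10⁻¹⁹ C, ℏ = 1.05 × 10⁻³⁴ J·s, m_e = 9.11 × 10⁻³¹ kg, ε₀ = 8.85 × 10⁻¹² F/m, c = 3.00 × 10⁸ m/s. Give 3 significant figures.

atomic unit of energy density: u_au = E_h/a₀³ = m_e⁴e¹⁰/((4πε₀)⁵ℏ⁸) = 3.01 × 10¹³ J/m³
Planck energy density: u_P = c⁷/(ℏG²) = 4.68 × 10¹¹³ J/m³
7.02 × 10³ × 3.01 × 10¹³ / 4.68 × 10¹¹³ = 4.52 × 10⁻⁹⁷

4.52 × 10⁻⁹⁷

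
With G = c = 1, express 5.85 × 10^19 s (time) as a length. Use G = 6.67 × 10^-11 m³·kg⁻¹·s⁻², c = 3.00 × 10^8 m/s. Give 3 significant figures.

1.76 × 10^28 m

Time → length via c.
5.85 × 10^19 s × (c) = 1.76 × 10^28 m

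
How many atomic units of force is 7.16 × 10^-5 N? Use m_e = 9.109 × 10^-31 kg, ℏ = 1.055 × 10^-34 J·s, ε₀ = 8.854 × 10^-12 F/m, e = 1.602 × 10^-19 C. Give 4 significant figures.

atomic unit of force: F_au = E_h/a₀ = m_e²e⁶/((4πε₀)³ℏ⁴) = 8.220 × 10^-8 N.
7.16 × 10^-5 / 8.220 × 10^-8 = 871.1

871.1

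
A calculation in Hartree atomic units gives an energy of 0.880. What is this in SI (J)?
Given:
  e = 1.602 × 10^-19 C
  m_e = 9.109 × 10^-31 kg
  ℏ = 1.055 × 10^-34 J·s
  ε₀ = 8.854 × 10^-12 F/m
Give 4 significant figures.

3.832 × 10^-18 J

One hartree: E_h = m_e e⁴/(4πε₀ℏ)² = 4.354 × 10^-18 J.
0.880 × 4.354 × 10^-18 J = 3.832 × 10^-18 J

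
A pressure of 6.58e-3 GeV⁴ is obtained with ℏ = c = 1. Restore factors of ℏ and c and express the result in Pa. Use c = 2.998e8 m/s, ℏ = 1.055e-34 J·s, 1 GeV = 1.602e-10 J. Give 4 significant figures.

1.370e35 Pa

Pressure is [E]/[L]³ = [E]⁴/(ℏc)³.
1 GeV⁴ → 1/(ℏc)³ × (1 GeV in J)⁴ = 2.082e37 Pa.
Result: 6.58e-3 × 2.082e37 = 1.370e35 Pa.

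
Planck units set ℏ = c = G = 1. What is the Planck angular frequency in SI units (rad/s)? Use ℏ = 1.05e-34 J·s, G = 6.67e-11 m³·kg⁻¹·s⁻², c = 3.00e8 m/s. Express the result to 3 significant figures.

The unique combination of the constants set to 1 with dimensions of angular frequency is ω_P = √(c⁵/(ℏG)).
  = √(3.47e86)
  = 1.86e43 rad/s

1.86e43 rad/s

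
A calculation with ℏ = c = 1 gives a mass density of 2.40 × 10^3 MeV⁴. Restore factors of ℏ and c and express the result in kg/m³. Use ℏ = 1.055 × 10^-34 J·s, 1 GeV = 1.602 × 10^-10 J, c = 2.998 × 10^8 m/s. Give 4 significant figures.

5.558 × 10^11 kg/m³

Mass density is [E]/(c²[L]³) = [E]⁴/(ℏ³c⁵).
1 GeV⁴ → 1/(ℏ³c⁵) × (1 GeV in J)⁴ = 2.316 × 10^20 kg/m³.
Convert the energy scale: 2.40 × 10^3 MeV⁴ = 2.40 × 10^-9 GeV⁴.
Result: 2.40 × 10^-9 × 2.316 × 10^20 = 5.558 × 10^11 kg/m³.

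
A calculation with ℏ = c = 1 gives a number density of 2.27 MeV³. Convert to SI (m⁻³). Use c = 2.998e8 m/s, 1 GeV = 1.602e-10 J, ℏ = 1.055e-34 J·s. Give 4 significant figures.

2.950e38 m⁻³

Number density is [L]⁻³ = [E]³/(ℏc)³.
1 GeV³ → 1/(ℏc)³ × (1 GeV in J)³ = 1.299e47 m⁻³.
Convert the energy scale: 2.27 MeV³ = 2.27e-9 GeV³.
Result: 2.27e-9 × 1.299e47 = 2.950e38 m⁻³.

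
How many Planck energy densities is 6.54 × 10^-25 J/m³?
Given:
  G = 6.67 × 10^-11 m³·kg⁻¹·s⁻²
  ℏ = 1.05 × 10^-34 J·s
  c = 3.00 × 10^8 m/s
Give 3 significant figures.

Planck energy density: u_P = c⁷/(ℏG²) = 4.68 × 10^113 J/m³.
6.54 × 10^-25 / 4.68 × 10^113 = 1.40 × 10^-138

1.40 × 10^-138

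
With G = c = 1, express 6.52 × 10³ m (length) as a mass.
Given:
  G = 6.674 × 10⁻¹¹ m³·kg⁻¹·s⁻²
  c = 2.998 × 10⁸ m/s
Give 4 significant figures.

8.781 × 10³⁰ kg

Length → mass via c²/G.
6.52 × 10³ m × (c²/G) = 8.781 × 10³⁰ kg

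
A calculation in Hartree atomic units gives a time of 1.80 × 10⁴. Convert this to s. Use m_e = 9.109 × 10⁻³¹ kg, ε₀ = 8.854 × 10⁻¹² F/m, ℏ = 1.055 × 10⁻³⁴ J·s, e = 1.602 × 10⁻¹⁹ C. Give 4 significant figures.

One atomic unit of time: τ_au = (4πε₀)²ℏ³/(m_e e⁴) = 2.423 × 10⁻¹⁷ s.
1.80 × 10⁴ × 2.423 × 10⁻¹⁷ s = 4.361 × 10⁻¹³ s

4.361 × 10⁻¹³ s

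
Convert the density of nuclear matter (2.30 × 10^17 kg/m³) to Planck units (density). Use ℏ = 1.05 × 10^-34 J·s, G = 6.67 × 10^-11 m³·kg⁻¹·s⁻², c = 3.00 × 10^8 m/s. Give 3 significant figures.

4.42 × 10^-80

Planck density: ρ_P = c⁵/(ℏG²) = 5.20 × 10^96 kg/m³.
2.30 × 10^17 / 5.20 × 10^96 = 4.42 × 10^-80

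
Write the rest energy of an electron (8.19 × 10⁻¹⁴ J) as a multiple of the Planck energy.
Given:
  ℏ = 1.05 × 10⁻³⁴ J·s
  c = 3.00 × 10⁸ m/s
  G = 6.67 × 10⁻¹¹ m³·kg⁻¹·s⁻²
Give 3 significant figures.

4.19 × 10⁻²³

Planck energy: E_P = √(ℏc⁵/G) = 1.96 × 10⁹ J.
8.19 × 10⁻¹⁴ / 1.96 × 10⁹ = 4.19 × 10⁻²³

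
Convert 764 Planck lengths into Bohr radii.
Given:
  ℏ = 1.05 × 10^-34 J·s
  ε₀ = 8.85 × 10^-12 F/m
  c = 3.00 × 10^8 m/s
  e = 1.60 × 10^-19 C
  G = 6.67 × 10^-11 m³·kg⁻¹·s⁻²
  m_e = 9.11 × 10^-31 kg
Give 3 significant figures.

2.34 × 10^-22

Planck length: ℓ_P = √(ℏG/c³) = 1.61 × 10^-35 m
Bohr radius: a₀ = 4πε₀ℏ²/(m_e e²) = 5.26 × 10^-11 m
764 × 1.61 × 10^-35 / 5.26 × 10^-11 = 2.34 × 10^-22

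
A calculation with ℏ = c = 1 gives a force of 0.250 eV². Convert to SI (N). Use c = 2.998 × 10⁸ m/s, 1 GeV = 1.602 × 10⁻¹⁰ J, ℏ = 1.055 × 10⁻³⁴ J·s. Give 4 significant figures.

2.029 × 10⁻¹³ N

Force is [E]/[L] = [E]²/(ℏc); restore (ℏc)⁻¹.
1 GeV² → 1/(ℏc) × (1 GeV in J)² = 8.114 × 10⁵ N.
Convert the energy scale: 0.250 eV² = 2.50 × 10⁻¹⁹ GeV².
Result: 2.50 × 10⁻¹⁹ × 8.114 × 10⁵ = 2.029 × 10⁻¹³ N.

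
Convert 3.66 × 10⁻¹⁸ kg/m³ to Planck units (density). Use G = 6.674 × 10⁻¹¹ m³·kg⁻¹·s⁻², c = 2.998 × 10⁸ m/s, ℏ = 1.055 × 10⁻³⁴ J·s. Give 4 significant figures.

Planck density: ρ_P = c⁵/(ℏG²) = 5.154 × 10⁹⁶ kg/m³.
3.66 × 10⁻¹⁸ / 5.154 × 10⁹⁶ = 7.101 × 10⁻¹¹⁵

7.101 × 10⁻¹¹⁵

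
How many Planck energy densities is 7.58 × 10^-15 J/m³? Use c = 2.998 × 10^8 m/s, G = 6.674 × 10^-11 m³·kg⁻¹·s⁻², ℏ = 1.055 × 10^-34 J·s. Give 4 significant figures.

1.636 × 10^-128

Planck energy density: u_P = c⁷/(ℏG²) = 4.632 × 10^113 J/m³.
7.58 × 10^-15 / 4.632 × 10^113 = 1.636 × 10^-128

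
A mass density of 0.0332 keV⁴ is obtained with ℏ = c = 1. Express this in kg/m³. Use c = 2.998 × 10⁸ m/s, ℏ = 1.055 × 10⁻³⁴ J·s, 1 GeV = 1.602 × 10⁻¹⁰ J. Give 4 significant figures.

Mass density is [E]/(c²[L]³) = [E]⁴/(ℏ³c⁵).
1 GeV⁴ → 1/(ℏ³c⁵) × (1 GeV in J)⁴ = 2.316 × 10²⁰ kg/m³.
Convert the energy scale: 0.0332 keV⁴ = 3.32 × 10⁻²⁶ GeV⁴.
Result: 3.32 × 10⁻²⁶ × 2.316 × 10²⁰ = 7.689 × 10⁻⁶ kg/m³.

7.689 × 10⁻⁶ kg/m³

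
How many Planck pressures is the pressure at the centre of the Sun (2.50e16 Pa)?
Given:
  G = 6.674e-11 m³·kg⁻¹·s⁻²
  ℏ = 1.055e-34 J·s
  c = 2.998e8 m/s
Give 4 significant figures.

5.397e-98

Planck pressure: p_P = c⁷/(ℏG²) = 4.632e113 Pa.
2.50e16 / 4.632e113 = 5.397e-98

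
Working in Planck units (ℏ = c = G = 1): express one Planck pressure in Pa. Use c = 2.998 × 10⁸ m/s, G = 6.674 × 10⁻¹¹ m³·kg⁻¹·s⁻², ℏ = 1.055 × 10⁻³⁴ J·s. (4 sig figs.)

4.632 × 10¹¹³ Pa

Dimensional analysis gives p_P = c⁷/(ℏG²).
  = 2.177 × 10⁵⁹ / 4.699 × 10⁻⁵⁵
  = 4.632 × 10¹¹³ Pa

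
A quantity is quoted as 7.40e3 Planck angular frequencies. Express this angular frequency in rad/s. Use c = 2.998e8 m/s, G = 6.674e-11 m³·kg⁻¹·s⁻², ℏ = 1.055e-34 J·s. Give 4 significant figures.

1.372e47 rad/s

One Planck angular frequency: ω_P = √(c⁵/(ℏG)) = 1.855e43 rad/s.
7.40e3 × 1.855e43 rad/s = 1.372e47 rad/s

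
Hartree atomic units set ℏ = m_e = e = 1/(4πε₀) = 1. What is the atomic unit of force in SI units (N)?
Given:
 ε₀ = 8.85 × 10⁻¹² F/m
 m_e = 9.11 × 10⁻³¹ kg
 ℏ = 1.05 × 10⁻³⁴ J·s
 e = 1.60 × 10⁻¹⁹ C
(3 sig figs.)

Dimensional analysis gives F_au = E_h/a₀ = m_e²e⁶/((4πε₀)³ℏ⁴).
E_h = 4.38 × 10⁻¹⁸ J
a₀ = 5.26 × 10⁻¹¹ m
E_h/a₀ = 8.33 × 10⁻⁸ N

8.33 × 10⁻⁸ N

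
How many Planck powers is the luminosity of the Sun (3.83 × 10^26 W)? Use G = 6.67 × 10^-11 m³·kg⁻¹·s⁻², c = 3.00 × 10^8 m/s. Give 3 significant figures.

1.05 × 10^-26

Planck power: P_P = c⁵/G = 3.64 × 10^52 W.
3.83 × 10^26 / 3.64 × 10^52 = 1.05 × 10^-26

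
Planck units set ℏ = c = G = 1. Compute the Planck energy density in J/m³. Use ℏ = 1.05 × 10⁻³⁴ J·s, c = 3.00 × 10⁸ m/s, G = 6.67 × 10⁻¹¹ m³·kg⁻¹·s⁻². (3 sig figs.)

4.68 × 10¹¹³ J/m³

Dimensional analysis gives u_P = c⁷/(ℏG²).
  = 2.19 × 10⁵⁹ / 4.67 × 10⁻⁵⁵
  = 4.68 × 10¹¹³ J/m³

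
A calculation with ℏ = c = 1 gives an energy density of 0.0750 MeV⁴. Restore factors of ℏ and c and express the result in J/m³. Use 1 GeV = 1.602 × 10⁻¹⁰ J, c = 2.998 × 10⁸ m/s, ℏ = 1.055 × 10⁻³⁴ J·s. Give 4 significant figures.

1.561 × 10²⁴ J/m³

[E]/[L]³ = [E]⁴/(ℏc)³; restore (ℏc)⁻³.
1 GeV⁴ → 1/(ℏc)³ × (1 GeV in J)⁴ = 2.082 × 10³⁷ J/m³.
Convert the energy scale: 0.0750 MeV⁴ = 7.50 × 10⁻¹⁴ GeV⁴.
Result: 7.50 × 10⁻¹⁴ × 2.082 × 10³⁷ = 1.561 × 10²⁴ J/m³.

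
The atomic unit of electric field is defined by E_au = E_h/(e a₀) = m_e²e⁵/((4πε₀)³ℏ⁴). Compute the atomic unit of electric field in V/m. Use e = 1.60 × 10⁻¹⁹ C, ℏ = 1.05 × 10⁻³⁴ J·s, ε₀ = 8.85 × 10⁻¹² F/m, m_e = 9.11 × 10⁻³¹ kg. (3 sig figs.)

E_au = E_h/(e a₀) = m_e²e⁵/((4πε₀)³ℏ⁴)
E_h = 4.38 × 10⁻¹⁸ J
a₀ = 5.26 × 10⁻¹¹ m
E_h/(e·a₀) = 5.20 × 10¹¹ V/m

5.20 × 10¹¹ V/m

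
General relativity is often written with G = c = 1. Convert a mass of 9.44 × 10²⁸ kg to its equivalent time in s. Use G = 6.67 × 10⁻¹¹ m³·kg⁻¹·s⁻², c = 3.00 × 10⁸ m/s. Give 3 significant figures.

Mass → time via G/c³.
9.44 × 10²⁸ kg × (G/c³) = 2.33 × 10⁻⁷ s

2.33 × 10⁻⁷ s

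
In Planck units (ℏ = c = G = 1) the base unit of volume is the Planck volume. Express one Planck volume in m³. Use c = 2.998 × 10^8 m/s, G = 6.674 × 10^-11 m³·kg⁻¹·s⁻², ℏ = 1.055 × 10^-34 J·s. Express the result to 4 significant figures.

4.224 × 10^-105 m³

V_P = (ℏG/c³)^(3/2)
  = √(1.784 × 10^-209)
  = 4.224 × 10^-105 m³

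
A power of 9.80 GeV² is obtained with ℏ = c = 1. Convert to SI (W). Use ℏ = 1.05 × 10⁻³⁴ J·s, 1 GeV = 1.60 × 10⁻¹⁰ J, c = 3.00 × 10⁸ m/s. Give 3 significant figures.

2.39 × 10¹⁵ W

Power is [E]/[T] = [E]²/ℏ.
1 GeV² → 1/ℏ × (1 GeV in J)² = 2.44 × 10¹⁴ W.
Result: 9.80 × 2.44 × 10¹⁴ = 2.39 × 10¹⁵ W.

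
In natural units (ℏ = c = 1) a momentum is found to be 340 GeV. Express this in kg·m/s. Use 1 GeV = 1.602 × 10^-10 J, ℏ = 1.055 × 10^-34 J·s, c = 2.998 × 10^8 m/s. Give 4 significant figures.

1.817 × 10^-16 kg·m/s

Momentum is [E]/c; divide by c.
1 GeV → 1/c × (1 GeV in J) = 5.344 × 10^-19 kg·m/s.
Result: 340 × 5.344 × 10^-19 = 1.817 × 10^-16 kg·m/s.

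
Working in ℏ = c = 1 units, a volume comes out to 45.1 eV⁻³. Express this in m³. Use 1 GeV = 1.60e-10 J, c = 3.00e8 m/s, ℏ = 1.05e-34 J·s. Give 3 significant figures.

3.44e-19 m³

Volume is [L]³ = [E]⁻³·(ℏc)³.
1 GeV⁻³ → (ℏc)³ × (1 GeV in J)⁻³ = 7.63e-48 m³.
Convert the energy scale: 45.1 eV⁻³ = 4.51e28 GeV⁻³.
Result: 4.51e28 × 7.63e-48 = 3.44e-19 m³.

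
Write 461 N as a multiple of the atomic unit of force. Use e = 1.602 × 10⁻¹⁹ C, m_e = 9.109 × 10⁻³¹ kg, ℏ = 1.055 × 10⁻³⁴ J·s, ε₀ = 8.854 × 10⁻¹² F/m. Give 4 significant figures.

5.608 × 10⁹

atomic unit of force: F_au = E_h/a₀ = m_e²e⁶/((4πε₀)³ℏ⁴) = 8.220 × 10⁻⁸ N.
461 / 8.220 × 10⁻⁸ = 5.608 × 10⁹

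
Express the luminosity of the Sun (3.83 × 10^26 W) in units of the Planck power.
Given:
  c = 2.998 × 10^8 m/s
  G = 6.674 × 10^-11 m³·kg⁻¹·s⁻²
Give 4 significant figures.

1.055 × 10^-26

Planck power: P_P = c⁵/G = 3.629 × 10^52 W.
3.83 × 10^26 / 3.629 × 10^52 = 1.055 × 10^-26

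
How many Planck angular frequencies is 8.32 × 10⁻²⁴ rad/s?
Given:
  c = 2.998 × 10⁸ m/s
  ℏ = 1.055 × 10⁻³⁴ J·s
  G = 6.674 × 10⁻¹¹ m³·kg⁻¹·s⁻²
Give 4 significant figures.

4.486 × 10⁻⁶⁷

Planck angular frequency: ω_P = √(c⁵/(ℏG)) = 1.855 × 10⁴³ rad/s.
8.32 × 10⁻²⁴ / 1.855 × 10⁴³ = 4.486 × 10⁻⁶⁷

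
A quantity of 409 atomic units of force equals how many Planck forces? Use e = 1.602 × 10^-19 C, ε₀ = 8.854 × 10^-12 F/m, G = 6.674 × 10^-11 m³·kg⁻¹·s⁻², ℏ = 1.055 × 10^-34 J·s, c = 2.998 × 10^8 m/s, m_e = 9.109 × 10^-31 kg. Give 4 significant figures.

2.777 × 10^-49

atomic unit of force: F_au = E_h/a₀ = m_e²e⁶/((4πε₀)³ℏ⁴) = 8.220 × 10^-8 N
Planck force: F_P = c⁴/G = 1.210 × 10^44 N
409 × 8.220 × 10^-8 / 1.210 × 10^44 = 2.777 × 10^-49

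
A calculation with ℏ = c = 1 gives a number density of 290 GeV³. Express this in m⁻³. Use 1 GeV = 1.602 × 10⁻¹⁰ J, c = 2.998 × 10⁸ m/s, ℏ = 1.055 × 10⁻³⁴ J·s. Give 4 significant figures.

3.768 × 10⁴⁹ m⁻³

Number density is [L]⁻³ = [E]³/(ℏc)³.
1 GeV³ → 1/(ℏc)³ × (1 GeV in J)³ = 1.299 × 10⁴⁷ m⁻³.
Result: 290 × 1.299 × 10⁴⁷ = 3.768 × 10⁴⁹ m⁻³.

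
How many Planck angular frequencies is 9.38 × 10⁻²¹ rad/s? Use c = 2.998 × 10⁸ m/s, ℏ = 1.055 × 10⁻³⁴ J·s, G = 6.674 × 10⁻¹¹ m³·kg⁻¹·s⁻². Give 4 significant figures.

Planck angular frequency: ω_P = √(c⁵/(ℏG)) = 1.855 × 10⁴³ rad/s.
9.38 × 10⁻²¹ / 1.855 × 10⁴³ = 5.058 × 10⁻⁶⁴

5.058 × 10⁻⁶⁴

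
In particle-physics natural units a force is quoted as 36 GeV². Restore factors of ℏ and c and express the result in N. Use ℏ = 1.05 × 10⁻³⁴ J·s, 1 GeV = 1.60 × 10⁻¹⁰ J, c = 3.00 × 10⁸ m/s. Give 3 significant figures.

Force is [E]/[L] = [E]²/(ℏc); restore (ℏc)⁻¹.
1 GeV² → 1/(ℏc) × (1 GeV in J)² = 8.13 × 10⁵ N.
Result: 36 × 8.13 × 10⁵ = 2.93 × 10⁷ N.

2.93 × 10⁷ N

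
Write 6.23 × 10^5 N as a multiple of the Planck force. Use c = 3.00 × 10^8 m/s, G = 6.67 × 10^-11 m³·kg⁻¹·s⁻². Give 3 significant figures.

Planck force: F_P = c⁴/G = 1.21 × 10^44 N.
6.23 × 10^5 / 1.21 × 10^44 = 5.13 × 10^-39

5.13 × 10^-39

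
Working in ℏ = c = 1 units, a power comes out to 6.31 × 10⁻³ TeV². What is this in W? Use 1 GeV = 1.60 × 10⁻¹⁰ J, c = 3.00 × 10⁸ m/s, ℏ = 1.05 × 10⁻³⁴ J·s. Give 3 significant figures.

1.54 × 10¹⁸ W

Power is [E]/[T] = [E]²/ℏ.
1 GeV² → 1/ℏ × (1 GeV in J)² = 2.44 × 10¹⁴ W.
Convert the energy scale: 6.31 × 10⁻³ TeV² = 6.31 × 10³ GeV².
Result: 6.31 × 10³ × 2.44 × 10¹⁴ = 1.54 × 10¹⁸ W.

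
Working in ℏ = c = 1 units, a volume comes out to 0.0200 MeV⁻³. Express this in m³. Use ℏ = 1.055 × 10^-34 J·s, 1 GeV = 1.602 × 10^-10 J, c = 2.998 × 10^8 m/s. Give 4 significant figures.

1.539 × 10^-40 m³

Volume is [L]³ = [E]⁻³·(ℏc)³.
1 GeV⁻³ → (ℏc)³ × (1 GeV in J)⁻³ = 7.696 × 10^-48 m³.
Convert the energy scale: 0.0200 MeV⁻³ = 2.00 × 10^7 GeV⁻³.
Result: 2.00 × 10^7 × 7.696 × 10^-48 = 1.539 × 10^-40 m³.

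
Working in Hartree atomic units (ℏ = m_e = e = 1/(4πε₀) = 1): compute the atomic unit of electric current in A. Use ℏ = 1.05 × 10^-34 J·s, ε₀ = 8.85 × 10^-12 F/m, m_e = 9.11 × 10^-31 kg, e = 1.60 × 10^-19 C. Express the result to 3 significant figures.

6.67 × 10^-3 A

From ℏ = m_e = e = 1/(4πε₀) = 1 the current scale is I_au = e E_h/ℏ = m_e e⁵/((4πε₀)²ℏ³).
E_h = 4.38 × 10^-18 J
e·E_h/ℏ = 6.67 × 10^-3 A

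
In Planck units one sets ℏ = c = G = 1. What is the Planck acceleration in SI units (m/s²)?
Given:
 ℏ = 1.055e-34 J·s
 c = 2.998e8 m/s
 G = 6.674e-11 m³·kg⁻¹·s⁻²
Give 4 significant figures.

a_P = √(c⁷/(ℏG))
  = √(3.092e103)
  = 5.560e51 m/s²

5.560e51 m/s²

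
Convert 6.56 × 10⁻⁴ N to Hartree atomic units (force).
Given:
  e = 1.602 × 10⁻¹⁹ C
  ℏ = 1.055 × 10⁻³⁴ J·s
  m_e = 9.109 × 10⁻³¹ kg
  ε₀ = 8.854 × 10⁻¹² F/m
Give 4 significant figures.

7.981 × 10³

atomic unit of force: F_au = E_h/a₀ = m_e²e⁶/((4πε₀)³ℏ⁴) = 8.220 × 10⁻⁸ N.
6.56 × 10⁻⁴ / 8.220 × 10⁻⁸ = 7.981 × 10³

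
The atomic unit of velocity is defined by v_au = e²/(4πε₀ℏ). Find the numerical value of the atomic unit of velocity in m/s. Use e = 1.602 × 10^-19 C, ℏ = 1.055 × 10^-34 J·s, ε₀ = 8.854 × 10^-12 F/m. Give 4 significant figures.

2.186 × 10^6 m/s

v_au = e²/(4πε₀ℏ)
  = 2.566 × 10^-38 / 1.174 × 10^-44
  = 2.186 × 10^6 m/s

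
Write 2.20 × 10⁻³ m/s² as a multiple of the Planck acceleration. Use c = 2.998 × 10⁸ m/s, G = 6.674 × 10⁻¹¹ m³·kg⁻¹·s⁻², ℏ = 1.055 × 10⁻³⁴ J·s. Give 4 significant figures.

Planck acceleration: a_P = √(c⁷/(ℏG)) = 5.560 × 10⁵¹ m/s².
2.20 × 10⁻³ / 5.560 × 10⁵¹ = 3.957 × 10⁻⁵⁵

3.957 × 10⁻⁵⁵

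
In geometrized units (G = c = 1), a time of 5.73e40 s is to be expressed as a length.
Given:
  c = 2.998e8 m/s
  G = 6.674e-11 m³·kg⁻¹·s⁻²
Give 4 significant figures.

1.718e49 m

Time → length via c.
5.73e40 s × (c) = 1.718e49 m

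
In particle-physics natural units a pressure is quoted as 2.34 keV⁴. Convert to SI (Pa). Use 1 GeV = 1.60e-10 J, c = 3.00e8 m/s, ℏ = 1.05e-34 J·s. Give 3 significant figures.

Pressure is [E]/[L]³ = [E]⁴/(ℏc)³.
1 GeV⁴ → 1/(ℏc)³ × (1 GeV in J)⁴ = 2.10e37 Pa.
Convert the energy scale: 2.34 keV⁴ = 2.34e-24 GeV⁴.
Result: 2.34e-24 × 2.10e37 = 4.91e13 Pa.

4.91e13 Pa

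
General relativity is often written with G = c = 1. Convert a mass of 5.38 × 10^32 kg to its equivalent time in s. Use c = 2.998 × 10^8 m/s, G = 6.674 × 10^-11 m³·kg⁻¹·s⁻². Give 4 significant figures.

1.333 × 10^-3 s

Mass → time via G/c³.
5.38 × 10^32 kg × (G/c³) = 1.333 × 10^-3 s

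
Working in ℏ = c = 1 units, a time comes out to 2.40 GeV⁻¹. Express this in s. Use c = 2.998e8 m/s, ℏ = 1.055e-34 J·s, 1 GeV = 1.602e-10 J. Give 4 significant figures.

1.581e-24 s

A time is [E]⁻¹ in ℏ=c=1; restore one factor of ℏ.
1 GeV⁻¹ → ℏ × (1 GeV in J)⁻¹ = 6.586e-25 s.
Result: 2.40 × 6.586e-25 = 1.581e-24 s.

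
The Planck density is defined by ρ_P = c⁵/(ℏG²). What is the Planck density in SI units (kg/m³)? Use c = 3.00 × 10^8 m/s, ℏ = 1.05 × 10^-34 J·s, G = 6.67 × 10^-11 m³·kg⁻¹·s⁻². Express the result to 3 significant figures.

ρ_P = c⁵/(ℏG²)
  = 2.43 × 10^42 / 4.67 × 10^-55
  = 5.20 × 10^96 kg/m³

5.20 × 10^96 kg/m³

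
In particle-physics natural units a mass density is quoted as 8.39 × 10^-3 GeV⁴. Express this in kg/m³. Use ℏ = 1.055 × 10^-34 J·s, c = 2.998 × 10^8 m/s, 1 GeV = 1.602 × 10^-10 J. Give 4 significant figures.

Mass density is [E]/(c²[L]³) = [E]⁴/(ℏ³c⁵).
1 GeV⁴ → 1/(ℏ³c⁵) × (1 GeV in J)⁴ = 2.316 × 10^20 kg/m³.
Result: 8.39 × 10^-3 × 2.316 × 10^20 = 1.943 × 10^18 kg/m³.

1.943 × 10^18 kg/m³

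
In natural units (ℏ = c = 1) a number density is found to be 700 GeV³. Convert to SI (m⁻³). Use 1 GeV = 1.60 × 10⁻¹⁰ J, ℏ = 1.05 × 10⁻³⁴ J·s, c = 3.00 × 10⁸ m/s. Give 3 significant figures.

Number density is [L]⁻³ = [E]³/(ℏc)³.
1 GeV³ → 1/(ℏc)³ × (1 GeV in J)³ = 1.31 × 10⁴⁷ m⁻³.
Result: 700 × 1.31 × 10⁴⁷ = 9.17 × 10⁴⁹ m⁻³.

9.17 × 10⁴⁹ m⁻³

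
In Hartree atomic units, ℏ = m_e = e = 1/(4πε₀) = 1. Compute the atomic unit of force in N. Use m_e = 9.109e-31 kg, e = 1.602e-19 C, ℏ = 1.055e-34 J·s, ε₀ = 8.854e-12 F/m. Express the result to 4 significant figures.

From ℏ = m_e = e = 1/(4πε₀) = 1 the force scale is F_au = E_h/a₀ = m_e²e⁶/((4πε₀)³ℏ⁴).
E_h = 4.354e-18 J
a₀ = 5.297e-11 m
E_h/a₀ = 8.220e-8 N

8.220e-8 N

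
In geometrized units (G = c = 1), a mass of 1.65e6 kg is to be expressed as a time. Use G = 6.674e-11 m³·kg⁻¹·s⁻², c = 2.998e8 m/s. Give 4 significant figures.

4.087e-30 s

Mass → time via G/c³.
1.65e6 kg × (G/c³) = 4.087e-30 s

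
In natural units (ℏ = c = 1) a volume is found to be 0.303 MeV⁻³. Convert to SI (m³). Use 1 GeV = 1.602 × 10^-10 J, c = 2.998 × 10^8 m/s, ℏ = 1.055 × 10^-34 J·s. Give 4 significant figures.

2.332 × 10^-39 m³

Volume is [L]³ = [E]⁻³·(ℏc)³.
1 GeV⁻³ → (ℏc)³ × (1 GeV in J)⁻³ = 7.696 × 10^-48 m³.
Convert the energy scale: 0.303 MeV⁻³ = 3.03 × 10^8 GeV⁻³.
Result: 3.03 × 10^8 × 7.696 × 10^-48 = 2.332 × 10^-39 m³.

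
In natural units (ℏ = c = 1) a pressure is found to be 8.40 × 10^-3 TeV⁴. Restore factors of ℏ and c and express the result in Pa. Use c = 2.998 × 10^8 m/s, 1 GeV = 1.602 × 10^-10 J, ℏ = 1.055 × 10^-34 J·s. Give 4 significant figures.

1.749 × 10^47 Pa

Pressure is [E]/[L]³ = [E]⁴/(ℏc)³.
1 GeV⁴ → 1/(ℏc)³ × (1 GeV in J)⁴ = 2.082 × 10^37 Pa.
Convert the energy scale: 8.40 × 10^-3 TeV⁴ = 8.40 × 10^9 GeV⁴.
Result: 8.40 × 10^9 × 2.082 × 10^37 = 1.749 × 10^47 Pa.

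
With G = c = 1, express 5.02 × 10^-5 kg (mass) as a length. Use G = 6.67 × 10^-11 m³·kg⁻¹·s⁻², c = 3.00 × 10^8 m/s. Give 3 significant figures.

3.72 × 10^-32 m

In G = c = 1 units mass has dimensions of length; the conversion factor is G/c².
5.02 × 10^-5 kg × (G/c²) = 3.72 × 10^-32 m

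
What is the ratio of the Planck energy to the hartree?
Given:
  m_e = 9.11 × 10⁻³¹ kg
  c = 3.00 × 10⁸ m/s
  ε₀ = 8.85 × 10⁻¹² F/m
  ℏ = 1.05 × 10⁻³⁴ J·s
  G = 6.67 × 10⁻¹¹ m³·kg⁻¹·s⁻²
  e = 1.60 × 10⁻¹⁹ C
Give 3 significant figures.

Planck energy: E_P = √(ℏc⁵/G) = 1.96 × 10⁹ J
hartree: E_h = m_e e⁴/(4πε₀ℏ)² = 4.38 × 10⁻¹⁸ J
ratio = 1.96 × 10⁹ / 4.38 × 10⁻¹⁸ = 4.47 × 10²⁶

4.47 × 10²⁶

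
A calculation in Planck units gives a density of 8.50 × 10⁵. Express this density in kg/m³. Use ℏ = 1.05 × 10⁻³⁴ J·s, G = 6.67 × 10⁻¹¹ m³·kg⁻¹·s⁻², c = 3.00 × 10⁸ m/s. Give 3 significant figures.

4.42 × 10¹⁰² kg/m³

One Planck density: ρ_P = c⁵/(ℏG²) = 5.20 × 10⁹⁶ kg/m³.
8.50 × 10⁵ × 5.20 × 10⁹⁶ kg/m³ = 4.42 × 10¹⁰² kg/m³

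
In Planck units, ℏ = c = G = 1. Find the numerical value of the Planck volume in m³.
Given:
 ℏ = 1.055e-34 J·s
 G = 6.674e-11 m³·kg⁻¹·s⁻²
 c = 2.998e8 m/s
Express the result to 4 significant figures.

From ℏ = c = G = 1 the volume scale is V_P = (ℏG/c³)^(3/2).
  = √(1.784e-209)
  = 4.224e-105 m³

4.224e-105 m³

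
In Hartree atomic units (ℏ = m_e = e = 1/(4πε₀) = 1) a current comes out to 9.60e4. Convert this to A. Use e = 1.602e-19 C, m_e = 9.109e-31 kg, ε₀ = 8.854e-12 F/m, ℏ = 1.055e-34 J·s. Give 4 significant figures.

One atomic unit of electric current: I_au = e E_h/ℏ = m_e e⁵/((4πε₀)²ℏ³) = 6.612e-3 A.
9.60e4 × 6.612e-3 A = 634.7 A

634.7 A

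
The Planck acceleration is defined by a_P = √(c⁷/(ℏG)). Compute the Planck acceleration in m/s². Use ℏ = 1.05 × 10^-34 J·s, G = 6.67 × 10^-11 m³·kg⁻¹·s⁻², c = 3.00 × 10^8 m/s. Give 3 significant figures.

a_P = √(c⁷/(ℏG))
  = √(3.12 × 10^103)
  = 5.59 × 10^51 m/s²

5.59 × 10^51 m/s²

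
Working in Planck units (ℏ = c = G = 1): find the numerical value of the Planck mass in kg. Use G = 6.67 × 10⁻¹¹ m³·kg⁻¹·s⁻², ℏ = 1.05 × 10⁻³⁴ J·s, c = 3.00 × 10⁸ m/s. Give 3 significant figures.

The unique combination of the constants set to 1 with dimensions of mass is m_P = √(ℏc/G).
  = √(4.72 × 10⁻¹⁶)
  = 2.17 × 10⁻⁸ kg

2.17 × 10⁻⁸ kg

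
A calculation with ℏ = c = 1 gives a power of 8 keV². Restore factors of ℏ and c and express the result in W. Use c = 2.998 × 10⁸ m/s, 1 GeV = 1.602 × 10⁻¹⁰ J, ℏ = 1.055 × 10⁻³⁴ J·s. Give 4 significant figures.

Power is [E]/[T] = [E]²/ℏ.
1 GeV² → 1/ℏ × (1 GeV in J)² = 2.433 × 10¹⁴ W.
Convert the energy scale: 8 keV² = 8.00 × 10⁻¹² GeV².
Result: 8.00 × 10⁻¹² × 2.433 × 10¹⁴ = 1.946 × 10³ W.

1.946 × 10³ W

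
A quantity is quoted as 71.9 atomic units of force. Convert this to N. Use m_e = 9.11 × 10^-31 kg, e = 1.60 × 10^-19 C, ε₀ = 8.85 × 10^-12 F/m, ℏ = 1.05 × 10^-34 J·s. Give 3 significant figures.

One atomic unit of force: F_au = E_h/a₀ = m_e²e⁶/((4πε₀)³ℏ⁴) = 8.33 × 10^-8 N.
71.9 × 8.33 × 10^-8 N = 5.99 × 10^-6 N

5.99 × 10^-6 N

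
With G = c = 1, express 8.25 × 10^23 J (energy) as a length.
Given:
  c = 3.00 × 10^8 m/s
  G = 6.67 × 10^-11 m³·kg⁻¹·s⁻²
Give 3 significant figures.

Energy → length via G/c⁴.
8.25 × 10^23 J × (G/c⁴) = 6.79 × 10^-21 m

6.79 × 10^-21 m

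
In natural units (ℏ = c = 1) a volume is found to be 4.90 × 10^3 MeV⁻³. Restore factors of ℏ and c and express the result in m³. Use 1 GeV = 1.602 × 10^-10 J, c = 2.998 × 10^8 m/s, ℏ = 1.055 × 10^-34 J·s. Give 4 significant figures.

Volume is [L]³ = [E]⁻³·(ℏc)³.
1 GeV⁻³ → (ℏc)³ × (1 GeV in J)⁻³ = 7.696 × 10^-48 m³.
Convert the energy scale: 4.90 × 10^3 MeV⁻³ = 4.90 × 10^12 GeV⁻³.
Result: 4.90 × 10^12 × 7.696 × 10^-48 = 3.771 × 10^-35 m³.

3.771 × 10^-35 m³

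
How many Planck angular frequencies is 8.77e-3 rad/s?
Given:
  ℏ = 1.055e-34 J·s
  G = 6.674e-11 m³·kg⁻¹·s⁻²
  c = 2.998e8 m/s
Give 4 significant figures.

4.729e-46

Planck angular frequency: ω_P = √(c⁵/(ℏG)) = 1.855e43 rad/s.
8.77e-3 / 1.855e43 = 4.729e-46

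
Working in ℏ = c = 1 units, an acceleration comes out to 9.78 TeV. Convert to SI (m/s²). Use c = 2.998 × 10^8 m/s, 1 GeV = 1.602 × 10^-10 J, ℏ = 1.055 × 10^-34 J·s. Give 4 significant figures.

Acceleration is [L]/[T]² = c·[E]/ℏ.
1 GeV → c/ℏ × (1 GeV in J) = 4.552 × 10^32 m/s².
Convert the energy scale: 9.78 TeV = 9.78 × 10^3 GeV.
Result: 9.78 × 10^3 × 4.552 × 10^32 = 4.452 × 10^36 m/s².

4.452 × 10^36 m/s²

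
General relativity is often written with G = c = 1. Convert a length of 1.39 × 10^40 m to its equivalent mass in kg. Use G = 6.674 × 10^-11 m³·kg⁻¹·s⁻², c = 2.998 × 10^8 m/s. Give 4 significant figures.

1.872 × 10^67 kg

Length → mass via c²/G.
1.39 × 10^40 m × (c²/G) = 1.872 × 10^67 kg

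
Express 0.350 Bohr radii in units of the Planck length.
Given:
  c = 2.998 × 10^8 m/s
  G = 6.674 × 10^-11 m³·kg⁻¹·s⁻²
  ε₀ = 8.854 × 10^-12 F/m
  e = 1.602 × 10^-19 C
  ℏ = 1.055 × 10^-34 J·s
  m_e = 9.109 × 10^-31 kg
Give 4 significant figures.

Bohr radius: a₀ = 4πε₀ℏ²/(m_e e²) = 5.297 × 10^-11 m
Planck length: ℓ_P = √(ℏG/c³) = 1.616 × 10^-35 m
0.350 × 5.297 × 10^-11 / 1.616 × 10^-35 = 1.147 × 10^24

1.147 × 10^24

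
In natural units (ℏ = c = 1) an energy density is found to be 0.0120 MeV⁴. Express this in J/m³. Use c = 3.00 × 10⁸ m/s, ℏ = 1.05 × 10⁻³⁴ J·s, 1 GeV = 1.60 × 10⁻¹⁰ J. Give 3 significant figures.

2.52 × 10²³ J/m³

[E]/[L]³ = [E]⁴/(ℏc)³; restore (ℏc)⁻³.
1 GeV⁴ → 1/(ℏc)³ × (1 GeV in J)⁴ = 2.10 × 10³⁷ J/m³.
Convert the energy scale: 0.0120 MeV⁴ = 1.20 × 10⁻¹⁴ GeV⁴.
Result: 1.20 × 10⁻¹⁴ × 2.10 × 10³⁷ = 2.52 × 10²³ J/m³.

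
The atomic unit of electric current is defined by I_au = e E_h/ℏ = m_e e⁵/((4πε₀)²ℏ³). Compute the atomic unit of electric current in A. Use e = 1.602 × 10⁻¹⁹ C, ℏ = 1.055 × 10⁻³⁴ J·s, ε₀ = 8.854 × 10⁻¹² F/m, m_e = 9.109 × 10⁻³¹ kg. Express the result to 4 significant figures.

I_au = e E_h/ℏ = m_e e⁵/((4πε₀)²ℏ³)
E_h = 4.354 × 10⁻¹⁸ J
e·E_h/ℏ = 6.612 × 10⁻³ A

6.612 × 10⁻³ A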